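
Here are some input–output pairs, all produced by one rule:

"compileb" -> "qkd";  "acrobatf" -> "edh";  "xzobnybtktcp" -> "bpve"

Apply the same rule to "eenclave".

gng

The pattern: keep one character in every 3, starting at position 2 (positions 2nd, 5th, 8th, ...), then shift every letter 2 places forward in the alphabet (wrapping around).
For "eenclave", step one produces "ele"; step two turns that into "gng".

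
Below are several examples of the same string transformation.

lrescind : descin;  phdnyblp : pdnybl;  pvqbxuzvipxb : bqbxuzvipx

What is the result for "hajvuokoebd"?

What's happening: delete the first 2 characters, then move the last character to the front.
On "hajvuokoebd": the first step gives "jvuokoebd", and the second then gives "djvuokoeb".

djvuokoeb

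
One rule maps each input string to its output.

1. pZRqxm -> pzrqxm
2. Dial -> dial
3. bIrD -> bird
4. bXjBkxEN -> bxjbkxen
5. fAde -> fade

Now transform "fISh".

fish

Looking at the pairs, the operation is to convert every letter to lowercase.
Doing the same to "fISh": "fish".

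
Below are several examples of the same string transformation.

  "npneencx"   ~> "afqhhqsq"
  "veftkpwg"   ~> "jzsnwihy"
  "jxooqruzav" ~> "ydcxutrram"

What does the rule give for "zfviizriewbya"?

What's happening: shift every letter 3 places forward in the alphabet (wrapping around), then reverse the string.
"zfviizriewbya" → "ciyllculhzebd" → "dbezhlucllyic".
(Check on "veftkpwg": → "yhiwnszj" → "jzsnwihy" ✓)

dbezhlucllyic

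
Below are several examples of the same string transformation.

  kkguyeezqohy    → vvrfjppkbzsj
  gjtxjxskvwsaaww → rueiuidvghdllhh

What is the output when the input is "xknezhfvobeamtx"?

ivypksqgzmplxei

Each output is the input with this applied: shift every letter 11 places forward in the alphabet (wrapping around).
So "xknezhfvobeamtx" becomes "ivypksqgzmplxei".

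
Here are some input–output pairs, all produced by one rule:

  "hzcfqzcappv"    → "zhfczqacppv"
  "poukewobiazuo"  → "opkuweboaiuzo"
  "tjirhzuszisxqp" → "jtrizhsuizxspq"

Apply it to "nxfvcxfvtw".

xnvfxcvfwt

Each output is the input with this applied: swap each adjacent pair of characters (1↔2, 3↔4, ...).
So "nxfvcxfvtw" becomes "xnvfxcvfwt".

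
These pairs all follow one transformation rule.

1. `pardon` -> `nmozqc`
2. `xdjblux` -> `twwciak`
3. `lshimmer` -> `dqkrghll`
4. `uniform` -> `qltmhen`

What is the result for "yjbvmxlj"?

The transformation: move the last 2 characters to the front (rotate right by 2), then shift every letter 1 place backward in the alphabet (wrapping around).
Starting from "yjbvmxlj": after the first operation, "ljyjbvmx"; after the second, "kixiaulw".

kixiaulw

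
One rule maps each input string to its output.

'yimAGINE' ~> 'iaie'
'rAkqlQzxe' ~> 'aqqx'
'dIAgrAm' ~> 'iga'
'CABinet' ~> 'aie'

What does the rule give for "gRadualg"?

rdag

The rule is to keep every other character starting from the second (positions 2nd, 4th, 6th, ...), then convert every letter to lowercase.
Applying both steps to "gRadualg": "Rdag", then "rdag".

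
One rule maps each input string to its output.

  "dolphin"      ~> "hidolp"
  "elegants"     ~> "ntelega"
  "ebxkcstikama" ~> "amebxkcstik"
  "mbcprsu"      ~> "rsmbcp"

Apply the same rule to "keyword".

orkeyw

The transformation: delete the last character, then move the last 2 characters to the front (rotate right by 2).
For "keyword", step one produces "keywor"; step two turns that into "orkeyw".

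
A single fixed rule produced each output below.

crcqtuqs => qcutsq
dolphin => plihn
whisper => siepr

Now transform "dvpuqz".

In each case the input is transformed by: delete the first 2 characters, then swap each adjacent pair of characters (1↔2, 3↔4, ...).
Applying both steps to "dvpuqz": "puqz", then "upzq".
(Check on "whisper": → "isper" → "siepr" ✓)

upzq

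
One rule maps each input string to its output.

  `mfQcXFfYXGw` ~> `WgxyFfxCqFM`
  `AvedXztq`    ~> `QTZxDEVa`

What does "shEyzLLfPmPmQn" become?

The rule is to reverse the string, then flip the case of every letter.
"shEyzLLfPmPmQn" → "nQmPmPfLLzyEhs" → "NqMpMpFllZYeHS".
(Check on "AvedXztq": → "qtzXdevA" → "QTZxDEVa" ✓)

NqMpMpFllZYeHS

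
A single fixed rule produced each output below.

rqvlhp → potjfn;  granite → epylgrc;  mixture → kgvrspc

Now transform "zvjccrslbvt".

xthaapqjztr

Each output is the input with this applied: shift every letter 2 places backward in the alphabet (wrapping around).
Doing the same to "zvjccrslbvt": "xthaapqjztr".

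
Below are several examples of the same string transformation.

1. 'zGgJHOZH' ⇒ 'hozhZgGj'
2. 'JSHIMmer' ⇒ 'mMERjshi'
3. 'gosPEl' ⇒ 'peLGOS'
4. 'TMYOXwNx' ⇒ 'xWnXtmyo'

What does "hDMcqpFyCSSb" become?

fYcssBHdmCQP

What's happening: flip the case of every letter, then swap the front and back halves of the string.
On "hDMcqpFyCSSb": the first step gives "HdmCQPfYcssB", and the second then gives "fYcssBHdmCQP".
(Check on "TMYOXwNx": → "tmyoxWnX" → "xWnXtmyo" ✓)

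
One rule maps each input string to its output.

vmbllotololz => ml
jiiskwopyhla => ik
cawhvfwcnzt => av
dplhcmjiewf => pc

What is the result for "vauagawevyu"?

Looking at the pairs, the operation is to keep one character in every 3, starting at position 2 (positions 2nd, 5th, 8th, ...), then delete the last 2 characters.
"vauagawevyu" → "ageu" → "ag".

ag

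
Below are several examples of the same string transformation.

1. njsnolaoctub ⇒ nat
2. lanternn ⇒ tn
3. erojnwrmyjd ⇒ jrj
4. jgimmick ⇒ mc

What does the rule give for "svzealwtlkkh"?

Rule — delete the first character, then keep one character in every 3, starting at position 3 (positions 3rd, 6th, 9th, ...).
Working it through for "svzealwtlkkh": intermediate "vzealwtlkkh", final "ewk".
(Check on "lanternn": → "anternn" → "tn" ✓)

ewk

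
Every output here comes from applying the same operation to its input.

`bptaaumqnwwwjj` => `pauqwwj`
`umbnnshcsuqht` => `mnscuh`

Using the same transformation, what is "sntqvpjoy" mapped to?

nqpo

The pattern: keep every other character starting from the second (positions 2nd, 4th, 6th, ...).
For "sntqvpjoy" the result is "nqpo".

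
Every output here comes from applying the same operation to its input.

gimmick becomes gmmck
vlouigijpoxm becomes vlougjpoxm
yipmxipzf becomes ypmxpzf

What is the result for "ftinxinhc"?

ftnxnhc

The pattern: remove every "i".
"ftinxinhc" → "ftnxnhc".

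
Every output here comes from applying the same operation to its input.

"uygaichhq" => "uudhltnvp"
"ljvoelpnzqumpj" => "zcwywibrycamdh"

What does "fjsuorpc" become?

Rule — move the last 3 characters to the front (rotate right by 3), then shift every letter 13 places forward in the alphabet (wrapping around) — i.e. ROT13.
Starting from "fjsuorpc": after the first operation, "rpcfjsuo"; after the second, "ecpswfhb".
(Check on "uygaichhq": → "hhquygaic" → "uudhltnvp" ✓)

ecpswfhb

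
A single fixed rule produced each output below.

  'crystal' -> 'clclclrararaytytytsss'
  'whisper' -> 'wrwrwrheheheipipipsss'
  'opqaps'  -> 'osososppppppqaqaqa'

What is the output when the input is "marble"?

What's happening: repeat every character 3 times, then take characters alternately from the front and the back (1st, last, 2nd, 2nd-last, ...).
Starting from "marble": after the first operation, "mmmaaarrrbbbllleee"; after the second, "mememealalalrbrbrb".

mememealalalrbrbrb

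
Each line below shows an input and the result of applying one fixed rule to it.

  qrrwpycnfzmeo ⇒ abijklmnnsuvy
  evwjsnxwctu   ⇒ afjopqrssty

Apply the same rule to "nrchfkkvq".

bdggjmnry

In each case the input is transformed by: shift every letter 4 places backward in the alphabet (wrapping around), then sort the characters into alphabetical order.
Working it through for "nrchfkkvq": intermediate "jnydbggrm", final "bdggjmnry".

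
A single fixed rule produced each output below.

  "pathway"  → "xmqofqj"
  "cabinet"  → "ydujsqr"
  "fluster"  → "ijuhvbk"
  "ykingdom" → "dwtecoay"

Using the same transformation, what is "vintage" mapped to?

The transformation: shift every letter 10 places backward in the alphabet (wrapping around), then move the first 3 characters to the end (rotate left by 3).
Applying both steps to "vintage": "lydjqwu", then "jqwulyd".

jqwulyd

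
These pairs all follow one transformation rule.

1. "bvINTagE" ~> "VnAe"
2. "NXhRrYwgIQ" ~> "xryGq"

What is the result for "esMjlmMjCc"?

SJMJC

What's happening: flip the case of every letter, then keep every other character starting from the second (positions 2nd, 4th, 6th, ...).
Applying that to "esMjlmMjCc" gives "SJMJC".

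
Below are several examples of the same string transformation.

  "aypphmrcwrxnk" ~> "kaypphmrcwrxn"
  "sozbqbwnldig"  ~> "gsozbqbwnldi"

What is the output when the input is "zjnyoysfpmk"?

Looking at the pairs, the operation is to move the last character to the front.
For "zjnyoysfpmk" the result is "kzjnyoysfpm".

kzjnyoysfpm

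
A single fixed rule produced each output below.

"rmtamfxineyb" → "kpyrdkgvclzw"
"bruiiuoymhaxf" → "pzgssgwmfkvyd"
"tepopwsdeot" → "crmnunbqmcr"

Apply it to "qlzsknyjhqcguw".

Rule — swap each adjacent pair of characters (1↔2, 3↔4, ...), then shift every letter 2 places backward in the alphabet (wrapping around).
For "qlzsknyjhqcguw", step one produces "lqsznkjyqhgcwu"; step two turns that into "joqxlihwofeaus".

joqxlihwofeaus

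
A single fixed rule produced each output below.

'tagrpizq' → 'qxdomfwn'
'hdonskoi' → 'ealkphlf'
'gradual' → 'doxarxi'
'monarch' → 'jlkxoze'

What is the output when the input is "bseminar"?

ypbjfkxo

The transformation: shift every letter 3 places backward in the alphabet (wrapping around).
So "bseminar" becomes "ypbjfkxo".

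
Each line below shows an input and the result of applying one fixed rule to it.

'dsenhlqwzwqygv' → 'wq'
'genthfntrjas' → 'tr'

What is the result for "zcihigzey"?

Rule — move the last 3 characters to the front (rotate right by 3), then keep only the last 2 characters.
"zcihigzey" → "zeyzcihig" → "ig".

ig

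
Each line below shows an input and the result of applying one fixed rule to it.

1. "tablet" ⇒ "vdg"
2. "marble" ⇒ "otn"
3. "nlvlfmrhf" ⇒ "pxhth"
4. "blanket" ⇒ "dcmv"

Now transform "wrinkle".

ykmg

Rule — shift every letter 2 places forward in the alphabet (wrapping around), then keep every other character starting from the first (positions 1st, 3rd, 5th, ...).
Starting from "wrinkle": after the first operation, "ytkpmng"; after the second, "ykmg".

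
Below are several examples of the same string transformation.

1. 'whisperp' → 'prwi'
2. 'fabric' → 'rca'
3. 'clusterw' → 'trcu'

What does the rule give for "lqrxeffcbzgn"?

Rule — swap the front and back halves of the string, then keep every other character starting from the first (positions 1st, 3rd, 5th, ...).
Working it through for "lqrxeffcbzgn": intermediate "fcbzgnlqrxef", final "fbglre".

fbglre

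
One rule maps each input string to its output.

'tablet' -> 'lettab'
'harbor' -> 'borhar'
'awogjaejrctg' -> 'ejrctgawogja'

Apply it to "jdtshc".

shcjdt

The transformation: swap the front and back halves of the string.
On "jdtshc" that produces "shcjdt".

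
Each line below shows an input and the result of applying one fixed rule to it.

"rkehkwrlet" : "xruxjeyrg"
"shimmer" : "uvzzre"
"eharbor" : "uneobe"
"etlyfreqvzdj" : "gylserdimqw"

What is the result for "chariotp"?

unevbgc

Rule — delete the first character, then shift every letter 13 places forward in the alphabet (wrapping around) — i.e. ROT13.
So "chariotp" becomes "unevbgc".
(Check on "eharbor": → "harbor" → "uneobe" ✓)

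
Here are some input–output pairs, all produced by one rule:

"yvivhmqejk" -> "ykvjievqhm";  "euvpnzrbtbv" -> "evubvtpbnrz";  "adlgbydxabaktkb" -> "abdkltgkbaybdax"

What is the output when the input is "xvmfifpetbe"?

The transformation: take characters alternately from the front and the back (1st, last, 2nd, 2nd-last, ...).
For "xvmfifpetbe" the result is "xevbmtfeipf".

xevbmtfeipf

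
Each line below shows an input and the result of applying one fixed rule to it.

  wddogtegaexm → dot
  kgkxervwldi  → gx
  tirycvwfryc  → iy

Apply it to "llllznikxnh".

The rule is to keep every other character starting from the second (positions 2nd, 4th, 6th, ...), then delete the last 3 characters.
For "llllznikxnh", step one produces "llnkn"; step two turns that into "ll".
(Check on "tirycvwfryc": → "iyvfy" → "iy" ✓)

ll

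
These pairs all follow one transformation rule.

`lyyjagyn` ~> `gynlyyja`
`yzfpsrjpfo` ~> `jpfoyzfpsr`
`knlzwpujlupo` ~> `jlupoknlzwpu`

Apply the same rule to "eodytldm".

The pattern: move the first character to the end, then swap the front and back halves of the string.
Working it through for "eodytldm": intermediate "odytldme", final "ldmeodyt".

ldmeodyt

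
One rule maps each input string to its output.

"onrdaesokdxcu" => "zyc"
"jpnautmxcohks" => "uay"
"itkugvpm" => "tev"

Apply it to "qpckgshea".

In each case the input is transformed by: shift every letter 11 places forward in the alphabet (wrapping around), then keep only the first 3 characters.
Starting from "qpckgshea": after the first operation, "banvrdspl"; after the second, "ban".

ban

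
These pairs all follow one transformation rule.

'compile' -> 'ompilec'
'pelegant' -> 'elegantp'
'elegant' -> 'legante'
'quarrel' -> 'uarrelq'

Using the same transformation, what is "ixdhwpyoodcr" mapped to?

xdhwpyoodcri

What's happening: move the first character to the end.
On "ixdhwpyoodcr" that produces "xdhwpyoodcri".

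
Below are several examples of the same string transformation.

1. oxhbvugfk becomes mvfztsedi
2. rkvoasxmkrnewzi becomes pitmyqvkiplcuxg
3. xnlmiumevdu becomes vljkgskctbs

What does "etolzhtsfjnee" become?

In each case the input is transformed by: shift every letter 2 places backward in the alphabet (wrapping around).
For "etolzhtsfjnee" the result is "crmjxfrqdhlcc".

crmjxfrqdhlcc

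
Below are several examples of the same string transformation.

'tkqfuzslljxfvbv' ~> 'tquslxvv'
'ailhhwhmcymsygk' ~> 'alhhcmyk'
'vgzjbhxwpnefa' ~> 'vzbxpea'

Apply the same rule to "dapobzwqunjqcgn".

dpbwujcn

Looking at the pairs, the operation is to keep every other character starting from the first (positions 1st, 3rd, 5th, ...).
So "dapobzwqunjqcgn" becomes "dpbwujcn".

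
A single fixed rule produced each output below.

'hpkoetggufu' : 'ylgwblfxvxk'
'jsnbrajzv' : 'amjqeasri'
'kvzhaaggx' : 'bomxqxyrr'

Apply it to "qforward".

huwifrin

What's happening: shift every letter 9 places backward in the alphabet (wrapping around), then take characters alternately from the front and the back (1st, last, 2nd, 2nd-last, ...).
Starting from "qforward": after the first operation, "hwfinriu"; after the second, "huwifrin".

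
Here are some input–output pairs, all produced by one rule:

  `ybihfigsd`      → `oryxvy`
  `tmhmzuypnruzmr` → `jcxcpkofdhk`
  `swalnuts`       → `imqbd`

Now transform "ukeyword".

kauom

The transformation: shift every letter 10 places backward in the alphabet (wrapping around), then delete the last 3 characters.
For "ukeyword", step one produces "kauomeht"; step two turns that into "kauom".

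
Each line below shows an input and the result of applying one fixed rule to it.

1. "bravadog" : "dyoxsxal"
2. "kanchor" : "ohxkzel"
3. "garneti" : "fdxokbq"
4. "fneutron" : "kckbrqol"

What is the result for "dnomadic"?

Rule — shift every letter 3 places backward in the alphabet (wrapping around), then move the last character to the front.
For "dnomadic" the result is "zakljxaf".

zakljxaf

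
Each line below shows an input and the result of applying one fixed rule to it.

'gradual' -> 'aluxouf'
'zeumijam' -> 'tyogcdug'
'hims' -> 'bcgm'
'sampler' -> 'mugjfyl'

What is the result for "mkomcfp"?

geigwzj

Looking at the pairs, the operation is to shift every letter 6 places backward in the alphabet (wrapping around).
So "mkomcfp" becomes "geigwzj".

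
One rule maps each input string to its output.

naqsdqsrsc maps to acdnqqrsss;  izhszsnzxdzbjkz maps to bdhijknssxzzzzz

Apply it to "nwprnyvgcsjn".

cgjnnnprsvwy

The rule is to sort the characters into alphabetical order.
For "nwprnyvgcsjn" the result is "cgjnnnprsvwy".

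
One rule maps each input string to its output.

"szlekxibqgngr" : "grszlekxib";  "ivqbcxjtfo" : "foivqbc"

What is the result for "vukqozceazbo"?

The rule is to move the last 2 characters to the front (rotate right by 2), then delete the last 3 characters.
On "vukqozceazbo": the first step gives "bovukqozceaz", and the second then gives "bovukqozc".

bovukqozc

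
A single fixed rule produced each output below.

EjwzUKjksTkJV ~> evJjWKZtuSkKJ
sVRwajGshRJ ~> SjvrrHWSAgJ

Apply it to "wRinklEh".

WHreILNK

Looking at the pairs, the operation is to take characters alternately from the front and the back (1st, last, 2nd, 2nd-last, ...), then flip the case of every letter.
"wRinklEh" → "whREilnk" → "WHreILNK".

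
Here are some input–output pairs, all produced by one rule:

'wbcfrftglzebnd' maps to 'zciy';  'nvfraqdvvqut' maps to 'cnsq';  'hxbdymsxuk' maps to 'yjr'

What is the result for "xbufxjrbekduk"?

Rule — keep one character in every 3, starting at position 3 (positions 3rd, 6th, 9th, ...), then shift every letter 3 places backward in the alphabet (wrapping around).
Applying both steps to "xbufxjrbekduk": "ujeu", then "rgbr".

rgbr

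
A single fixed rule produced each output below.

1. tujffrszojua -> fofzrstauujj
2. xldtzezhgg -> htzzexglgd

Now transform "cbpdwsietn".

ediwscnbtp

The rule is to take characters alternately from the front and the back (1st, last, 2nd, 2nd-last, ...), then swap the front and back halves of the string.
On "cbpdwsietn" that produces "ediwscnbtp".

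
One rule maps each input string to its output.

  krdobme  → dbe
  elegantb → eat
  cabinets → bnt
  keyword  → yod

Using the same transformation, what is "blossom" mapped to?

The transformation: keep every other character starting from the first (positions 1st, 3rd, 5th, ...), then delete the first character.
Working it through for "blossom": intermediate "bosm", final "osm".

osm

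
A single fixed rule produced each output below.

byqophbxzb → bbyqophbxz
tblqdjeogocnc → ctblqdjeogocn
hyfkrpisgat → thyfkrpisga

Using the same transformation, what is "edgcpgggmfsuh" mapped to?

Each output is the input with this applied: move the last character to the front.
On "edgcpgggmfsuh" that produces "hedgcpgggmfsu".

hedgcpgggmfsu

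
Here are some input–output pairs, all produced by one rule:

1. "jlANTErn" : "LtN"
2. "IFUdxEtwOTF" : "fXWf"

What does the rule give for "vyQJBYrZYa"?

Ybz

The rule is to keep one character in every 3, starting at position 2 (positions 2nd, 5th, 8th, ...), then flip the case of every letter.
"vyQJBYrZYa" → "yBZ" → "Ybz".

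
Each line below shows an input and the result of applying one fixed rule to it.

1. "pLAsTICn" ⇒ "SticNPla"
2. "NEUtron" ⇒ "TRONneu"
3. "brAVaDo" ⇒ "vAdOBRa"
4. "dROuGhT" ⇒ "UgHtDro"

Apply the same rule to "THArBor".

Each output is the input with this applied: move the first 3 characters to the end (rotate left by 3), then flip the case of every letter.
On "THArBor": the first step gives "rBorTHA", and the second then gives "RbORtha".

RbORtha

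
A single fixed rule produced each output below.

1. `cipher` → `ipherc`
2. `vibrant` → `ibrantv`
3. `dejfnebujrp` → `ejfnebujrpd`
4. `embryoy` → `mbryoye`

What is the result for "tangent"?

What's happening: move the first character to the end.
Applying that to "tangent" gives "angentt".

angentt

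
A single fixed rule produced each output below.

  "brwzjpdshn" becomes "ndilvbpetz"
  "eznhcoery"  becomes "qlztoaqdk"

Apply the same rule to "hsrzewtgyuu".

The transformation: shift every letter 12 places forward in the alphabet (wrapping around).
On "hsrzewtgyuu" that produces "tedlqifskgg".

tedlqifskgg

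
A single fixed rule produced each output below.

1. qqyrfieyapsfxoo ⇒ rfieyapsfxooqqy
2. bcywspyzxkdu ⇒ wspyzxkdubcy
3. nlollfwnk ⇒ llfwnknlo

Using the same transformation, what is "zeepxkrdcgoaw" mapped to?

pxkrdcgoawzee

Looking at the pairs, the operation is to move the first 3 characters to the end (rotate left by 3).
Doing the same to "zeepxkrdcgoaw": "pxkrdcgoawzee".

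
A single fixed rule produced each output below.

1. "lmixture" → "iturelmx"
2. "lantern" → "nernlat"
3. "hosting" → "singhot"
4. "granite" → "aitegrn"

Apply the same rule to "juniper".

The transformation: move the first 3 characters to the end (rotate left by 3), then swap the first and last characters.
"juniper" → "iperjun" → "nperjui".

nperjui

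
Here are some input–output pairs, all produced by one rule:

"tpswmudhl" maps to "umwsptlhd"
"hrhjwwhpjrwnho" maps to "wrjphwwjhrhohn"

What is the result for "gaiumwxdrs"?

xwmuiagsrd

The rule is to move the last 3 characters to the front (rotate right by 3), then reverse the string.
On "gaiumwxdrs": the first step gives "drsgaiumwx", and the second then gives "xwmuiagsrd".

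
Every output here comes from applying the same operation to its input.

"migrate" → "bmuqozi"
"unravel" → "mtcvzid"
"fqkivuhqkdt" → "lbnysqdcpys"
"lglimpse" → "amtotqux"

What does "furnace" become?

What's happening: shift every letter 8 places forward in the alphabet (wrapping around), then move the last 2 characters to the front (rotate right by 2).
Starting from "furnace": after the first operation, "nczvikm"; after the second, "kmnczvi".

kmnczvi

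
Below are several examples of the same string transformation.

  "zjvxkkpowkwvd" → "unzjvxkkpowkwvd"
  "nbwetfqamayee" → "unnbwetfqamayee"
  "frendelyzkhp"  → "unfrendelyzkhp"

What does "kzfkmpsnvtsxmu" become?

unkzfkmpsnvtsxmu

The transformation: prepend "un".
On "kzfkmpsnvtsxmu" that produces "unkzfkmpsnvtsxmu".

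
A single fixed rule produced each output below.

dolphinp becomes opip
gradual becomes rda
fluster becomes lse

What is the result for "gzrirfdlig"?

Rule — keep every other character starting from the second (positions 2nd, 4th, 6th, ...).
For "gzrirfdlig" the result is "ziflg".

ziflg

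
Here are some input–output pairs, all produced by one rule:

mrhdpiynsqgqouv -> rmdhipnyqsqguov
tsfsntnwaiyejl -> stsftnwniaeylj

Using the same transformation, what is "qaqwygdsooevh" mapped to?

Each output is the input with this applied: swap each adjacent pair of characters (1↔2, 3↔4, ...).
Doing the same to "qaqwygdsooevh": "aqwqgysdooveh".

aqwqgysdooveh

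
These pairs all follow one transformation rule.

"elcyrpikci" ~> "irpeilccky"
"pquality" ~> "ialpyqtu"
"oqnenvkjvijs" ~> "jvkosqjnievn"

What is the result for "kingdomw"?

The rule is to take characters alternately from the front and the back (1st, last, 2nd, 2nd-last, ...), then move the last 3 characters to the front (rotate right by 3).
On "kingdomw" that produces "ogdkwimn".

ogdkwimn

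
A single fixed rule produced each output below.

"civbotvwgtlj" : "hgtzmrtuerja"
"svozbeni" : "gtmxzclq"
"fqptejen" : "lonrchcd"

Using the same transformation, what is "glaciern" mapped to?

The pattern: swap the first and last characters, then shift every letter 2 places backward in the alphabet (wrapping around).
Starting from "glaciern": after the first operation, "nlacierg"; after the second, "ljyagcpe".
(Check on "fqptejen": → "nqptejef" → "lonrchcd" ✓)

ljyagcpe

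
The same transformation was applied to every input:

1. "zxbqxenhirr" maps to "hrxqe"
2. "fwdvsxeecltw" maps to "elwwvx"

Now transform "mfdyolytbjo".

The transformation: keep every other character starting from the second (positions 2nd, 4th, 6th, ...), then move the first 3 characters to the end (rotate left by 3).
Working it through for "mfdyolytbjo": intermediate "fyltj", final "tjfyl".

tjfyl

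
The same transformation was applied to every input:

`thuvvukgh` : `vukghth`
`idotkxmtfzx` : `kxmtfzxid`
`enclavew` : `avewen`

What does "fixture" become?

urefi

Each output is the input with this applied: move the first 2 characters to the end (rotate left by 2), then delete the first 2 characters.
Applying both steps to "fixture": "xturefi", then "urefi".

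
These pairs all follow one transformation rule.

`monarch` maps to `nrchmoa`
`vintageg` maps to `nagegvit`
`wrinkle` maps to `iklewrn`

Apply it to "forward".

The transformation: move the first 3 characters to the end (rotate left by 3), then swap the first and last characters.
So "forward" becomes "rardfow".

rardfow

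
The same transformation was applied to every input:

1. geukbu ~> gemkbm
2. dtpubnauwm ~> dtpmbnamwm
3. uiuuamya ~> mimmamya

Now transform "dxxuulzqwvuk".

dxxmmlzqwvmk

Looking at the pairs, the operation is to replace every "u" with "m".
So "dxxuulzqwvuk" becomes "dxxmmlzqwvmk".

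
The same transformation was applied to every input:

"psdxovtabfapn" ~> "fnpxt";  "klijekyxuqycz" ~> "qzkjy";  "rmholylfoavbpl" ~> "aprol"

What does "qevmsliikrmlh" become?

rhqmi

In each case the input is transformed by: keep one character in every 3, starting at position 1 (positions 1st, 4th, 7th, ...), then move the first 3 characters to the end (rotate left by 3).
Starting from "qevmsliikrmlh": after the first operation, "qmirh"; after the second, "rhqmi".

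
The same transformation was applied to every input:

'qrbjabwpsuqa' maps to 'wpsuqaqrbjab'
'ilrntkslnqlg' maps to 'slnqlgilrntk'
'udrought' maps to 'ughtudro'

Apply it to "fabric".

The pattern: swap the front and back halves of the string.
Doing the same to "fabric": "ricfab".

ricfab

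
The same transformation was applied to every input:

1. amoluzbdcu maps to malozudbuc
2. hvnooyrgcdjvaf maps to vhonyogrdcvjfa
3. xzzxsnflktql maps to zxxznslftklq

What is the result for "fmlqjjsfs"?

mfqljjfss

The rule is to swap each adjacent pair of characters (1↔2, 3↔4, ...).
Applying that to "fmlqjjsfs" gives "mfqljjfss".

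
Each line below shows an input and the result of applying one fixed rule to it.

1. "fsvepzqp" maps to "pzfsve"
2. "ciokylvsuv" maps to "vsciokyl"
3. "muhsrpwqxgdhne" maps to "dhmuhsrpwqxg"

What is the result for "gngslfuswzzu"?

wzgngslfus

The transformation: delete the last 2 characters, then move the last 2 characters to the front (rotate right by 2).
Applying both steps to "gngslfuswzzu": "gngslfuswz", then "wzgngslfus".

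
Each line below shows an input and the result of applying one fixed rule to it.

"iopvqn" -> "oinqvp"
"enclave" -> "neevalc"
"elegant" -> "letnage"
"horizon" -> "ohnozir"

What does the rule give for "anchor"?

narohc

Each output is the input with this applied: reverse the string, then move the last 2 characters to the front (rotate right by 2).
On "anchor" that produces "narohc".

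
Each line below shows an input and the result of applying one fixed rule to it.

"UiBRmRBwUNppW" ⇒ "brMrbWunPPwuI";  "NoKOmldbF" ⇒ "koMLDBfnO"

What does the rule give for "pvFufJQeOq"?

fUFjqEoQPV

Looking at the pairs, the operation is to flip the case of every letter, then move the first 2 characters to the end (rotate left by 2).
Working it through for "pvFufJQeOq": intermediate "PVfUFjqEoQ", final "fUFjqEoQPV".
(Check on "NoKOmldbF": → "nOkoMLDBf" → "koMLDBfnO" ✓)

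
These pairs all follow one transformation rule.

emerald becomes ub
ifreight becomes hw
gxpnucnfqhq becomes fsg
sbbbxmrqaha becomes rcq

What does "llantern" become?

Rule — shift every letter 10 places backward in the alphabet (wrapping around), then keep one character in every 3, starting at position 3 (positions 3rd, 6th, 9th, ...).
Starting from "llantern": after the first operation, "bbqdjuhd"; after the second, "qu".

qu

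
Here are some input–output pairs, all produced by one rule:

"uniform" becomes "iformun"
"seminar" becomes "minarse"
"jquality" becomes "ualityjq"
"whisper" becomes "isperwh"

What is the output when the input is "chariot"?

The rule is to move the first 2 characters to the end (rotate left by 2).
"chariot" → "ariotch".

ariotch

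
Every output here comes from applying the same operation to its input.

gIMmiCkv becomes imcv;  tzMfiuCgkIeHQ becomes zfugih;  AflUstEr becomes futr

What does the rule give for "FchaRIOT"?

Looking at the pairs, the operation is to keep every other character starting from the second (positions 2nd, 4th, 6th, ...), then convert every letter to lowercase.
Doing the same to "FchaRIOT": "cait".

cait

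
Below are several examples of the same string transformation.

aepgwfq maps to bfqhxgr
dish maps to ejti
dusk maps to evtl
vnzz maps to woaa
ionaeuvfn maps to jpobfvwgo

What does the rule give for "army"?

The pattern: shift every letter 1 place forward in the alphabet (wrapping around).
"army" → "bsnz".

bsnz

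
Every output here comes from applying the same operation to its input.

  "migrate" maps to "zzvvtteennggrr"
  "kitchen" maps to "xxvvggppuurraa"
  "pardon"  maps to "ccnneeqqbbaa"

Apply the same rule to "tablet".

ggnnooyyrrgg

Looking at the pairs, the operation is to double every character, then shift every letter 13 places forward in the alphabet (wrapping around) — i.e. ROT13.
On "tablet": the first step gives "ttaabblleett", and the second then gives "ggnnooyyrrgg".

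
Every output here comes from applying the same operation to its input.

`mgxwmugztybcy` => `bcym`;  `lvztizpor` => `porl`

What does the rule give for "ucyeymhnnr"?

nnru

The rule is to move the last 3 characters to the front (rotate right by 3), then keep only the first 4 characters.
On "ucyeymhnnr": the first step gives "nnrucyeymh", and the second then gives "nnru".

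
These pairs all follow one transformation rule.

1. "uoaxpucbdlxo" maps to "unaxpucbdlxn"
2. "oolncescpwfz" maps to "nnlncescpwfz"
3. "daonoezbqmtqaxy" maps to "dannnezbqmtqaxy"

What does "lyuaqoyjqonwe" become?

What's happening: replace every "o" with "n".
On "lyuaqoyjqonwe" that produces "lyuaqnyjqnnwe".

lyuaqnyjqnnwe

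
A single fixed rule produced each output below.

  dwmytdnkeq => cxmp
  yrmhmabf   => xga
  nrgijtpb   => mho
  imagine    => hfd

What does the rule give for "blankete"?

The pattern: shift every letter 1 place backward in the alphabet (wrapping around), then keep one character in every 3, starting at position 1 (positions 1st, 4th, 7th, ...).
For "blankete" the result is "ams".

ams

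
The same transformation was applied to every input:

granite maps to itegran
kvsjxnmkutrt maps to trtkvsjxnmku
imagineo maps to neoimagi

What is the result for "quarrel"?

Rule — move the last 3 characters to the front (rotate right by 3).
For "quarrel" the result is "relquar".

relquar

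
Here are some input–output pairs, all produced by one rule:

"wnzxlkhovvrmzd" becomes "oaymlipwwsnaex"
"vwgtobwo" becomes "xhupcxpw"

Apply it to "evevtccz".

Looking at the pairs, the operation is to shift every letter 1 place forward in the alphabet (wrapping around), then move the first character to the end.
Applying both steps to "evevtccz": "fwfwudda", then "wfwuddaf".

wfwuddaf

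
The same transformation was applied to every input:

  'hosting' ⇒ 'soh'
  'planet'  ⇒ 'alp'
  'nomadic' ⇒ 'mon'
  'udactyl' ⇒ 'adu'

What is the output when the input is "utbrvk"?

Looking at the pairs, the operation is to reverse the string, then keep only the last 3 characters.
For "utbrvk" the result is "btu".

btu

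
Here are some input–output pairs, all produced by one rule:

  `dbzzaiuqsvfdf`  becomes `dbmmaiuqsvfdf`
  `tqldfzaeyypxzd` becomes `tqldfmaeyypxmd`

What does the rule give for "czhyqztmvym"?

cmhyqmtmvym

The transformation: replace every "z" with "m".
"czhyqztmvym" → "cmhyqmtmvym".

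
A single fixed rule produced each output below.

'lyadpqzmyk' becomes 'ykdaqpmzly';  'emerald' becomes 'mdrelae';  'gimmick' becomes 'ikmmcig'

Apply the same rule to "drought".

The rule is to swap the first and last characters, then swap each adjacent pair of characters (1↔2, 3↔4, ...).
On "drought": the first step gives "troughd", and the second then gives "rtuohgd".
(Check on "emerald": → "dmerale" → "mdrelae" ✓)

rtuohgd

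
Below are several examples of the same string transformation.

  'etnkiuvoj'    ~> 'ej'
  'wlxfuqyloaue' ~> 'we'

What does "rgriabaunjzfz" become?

The rule is to take characters alternately from the front and the back (1st, last, 2nd, 2nd-last, ...), then keep only the first 2 characters.
For "rgriabaunjzfz", step one produces "rzgfrzijanbua"; step two turns that into "rz".

rz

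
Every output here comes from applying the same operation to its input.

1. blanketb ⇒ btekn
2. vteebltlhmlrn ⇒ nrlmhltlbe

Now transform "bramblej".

jelbm

Each output is the input with this applied: reverse the string, then delete the last 3 characters.
On "bramblej": the first step gives "jelbmarb", and the second then gives "jelbm".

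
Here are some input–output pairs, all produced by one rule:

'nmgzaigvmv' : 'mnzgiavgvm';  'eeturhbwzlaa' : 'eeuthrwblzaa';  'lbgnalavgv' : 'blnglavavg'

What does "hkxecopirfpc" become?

Looking at the pairs, the operation is to swap each adjacent pair of characters (1↔2, 3↔4, ...).
So "hkxecopirfpc" becomes "khexocipfrcp".

khexocipfrcp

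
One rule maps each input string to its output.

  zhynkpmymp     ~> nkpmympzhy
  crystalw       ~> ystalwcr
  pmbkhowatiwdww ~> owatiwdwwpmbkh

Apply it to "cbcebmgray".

ebmgraycbc

What's happening: swap the front and back halves of the string, then move the last 2 characters to the front (rotate right by 2).
For "cbcebmgray" the result is "ebmgraycbc".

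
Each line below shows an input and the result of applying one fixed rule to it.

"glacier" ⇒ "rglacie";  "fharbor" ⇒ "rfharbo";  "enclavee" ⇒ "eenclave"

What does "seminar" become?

rsemina

What's happening: move the last character to the front.
"seminar" → "rsemina".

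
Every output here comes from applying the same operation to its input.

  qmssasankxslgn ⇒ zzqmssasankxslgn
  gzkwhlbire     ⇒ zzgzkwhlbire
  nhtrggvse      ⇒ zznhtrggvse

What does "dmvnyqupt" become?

zzdmvnyqupt

Rule — prepend "zz".
On "dmvnyqupt" that produces "zzdmvnyqupt".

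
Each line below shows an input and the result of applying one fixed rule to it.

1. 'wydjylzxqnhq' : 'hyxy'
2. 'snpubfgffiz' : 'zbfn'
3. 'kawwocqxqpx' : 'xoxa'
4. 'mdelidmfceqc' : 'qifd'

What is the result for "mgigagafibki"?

kafg

In each case the input is transformed by: keep one character in every 3, starting at position 2 (positions 2nd, 5th, 8th, ...), then swap the first and last characters.
Starting from "mgigagafibki": after the first operation, "gafk"; after the second, "kafg".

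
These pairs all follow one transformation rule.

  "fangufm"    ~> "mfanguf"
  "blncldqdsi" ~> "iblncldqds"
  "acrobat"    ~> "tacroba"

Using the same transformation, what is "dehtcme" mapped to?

What's happening: move the last character to the front.
For "dehtcme" the result is "edehtcm".

edehtcm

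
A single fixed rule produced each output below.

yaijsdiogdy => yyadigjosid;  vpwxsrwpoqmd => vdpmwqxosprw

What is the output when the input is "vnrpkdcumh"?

The rule is to take characters alternately from the front and the back (1st, last, 2nd, 2nd-last, ...).
Doing the same to "vnrpkdcumh": "vhnmrupckd".

vhnmrupckd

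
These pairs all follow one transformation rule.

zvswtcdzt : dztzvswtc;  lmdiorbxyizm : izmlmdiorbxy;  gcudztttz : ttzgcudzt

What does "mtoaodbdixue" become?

The transformation: move the last 3 characters to the front (rotate right by 3).
On "mtoaodbdixue" that produces "xuemtoaodbdi".

xuemtoaodbdi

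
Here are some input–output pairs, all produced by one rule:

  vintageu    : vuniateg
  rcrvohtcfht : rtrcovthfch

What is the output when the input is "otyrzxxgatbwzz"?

The transformation: move the last character to the front, then swap each adjacent pair of characters (1↔2, 3↔4, ...).
For "otyrzxxgatbwzz", step one produces "zotyrzxxgatbwz"; step two turns that into "ozytzrxxagbtzw".

ozytzrxxagbtzw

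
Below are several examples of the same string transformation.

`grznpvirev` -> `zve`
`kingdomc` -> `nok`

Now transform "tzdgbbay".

Rule — move the first character to the end, then keep one character in every 3, starting at position 2 (positions 2nd, 5th, 8th, ...).
On "tzdgbbay": the first step gives "zdgbbayt", and the second then gives "dbt".

dbt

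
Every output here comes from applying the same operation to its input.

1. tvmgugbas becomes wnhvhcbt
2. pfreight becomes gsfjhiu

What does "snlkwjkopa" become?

Each output is the input with this applied: shift every letter 1 place forward in the alphabet (wrapping around), then delete the first character.
On "snlkwjkopa" that produces "omlxklpqb".

omlxklpqb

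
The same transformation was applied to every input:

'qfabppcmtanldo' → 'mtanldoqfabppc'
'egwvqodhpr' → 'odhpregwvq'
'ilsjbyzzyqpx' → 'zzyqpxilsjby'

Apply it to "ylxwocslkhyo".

The transformation: swap the front and back halves of the string.
So "ylxwocslkhyo" becomes "slkhyoylxwoc".

slkhyoylxwoc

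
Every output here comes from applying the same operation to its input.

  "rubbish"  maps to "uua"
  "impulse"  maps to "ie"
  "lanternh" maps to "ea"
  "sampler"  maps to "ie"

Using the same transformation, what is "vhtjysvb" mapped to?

oaou

Each output is the input with this applied: shift every letter 7 places backward in the alphabet (wrapping around), then keep only the vowels.
Doing the same to "vhtjysvb": "oaou".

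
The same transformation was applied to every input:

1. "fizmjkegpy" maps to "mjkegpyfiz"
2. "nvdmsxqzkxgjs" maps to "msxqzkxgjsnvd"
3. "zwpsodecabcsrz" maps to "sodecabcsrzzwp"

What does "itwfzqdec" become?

In each case the input is transformed by: move the first 3 characters to the end (rotate left by 3).
"itwfzqdec" → "fzqdecitw".

fzqdecitw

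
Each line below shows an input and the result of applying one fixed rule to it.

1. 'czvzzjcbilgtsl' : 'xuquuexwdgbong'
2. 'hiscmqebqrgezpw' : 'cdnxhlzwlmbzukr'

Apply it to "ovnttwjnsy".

Each output is the input with this applied: shift every letter 5 places backward in the alphabet (wrapping around).
For "ovnttwjnsy" the result is "jqiooreint".

jqiooreint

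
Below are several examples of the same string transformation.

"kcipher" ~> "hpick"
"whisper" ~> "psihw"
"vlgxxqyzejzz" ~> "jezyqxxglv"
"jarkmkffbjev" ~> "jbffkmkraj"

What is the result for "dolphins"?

Each output is the input with this applied: reverse the string, then delete the first 2 characters.
For "dolphins", step one produces "snihplod"; step two turns that into "ihplod".

ihplod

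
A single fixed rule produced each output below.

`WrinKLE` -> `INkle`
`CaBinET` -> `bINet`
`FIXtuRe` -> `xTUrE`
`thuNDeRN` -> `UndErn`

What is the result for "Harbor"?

Looking at the pairs, the operation is to flip the case of every letter, then delete the first 2 characters.
"Harbor" → "hARBOR" → "RBOR".

RBOR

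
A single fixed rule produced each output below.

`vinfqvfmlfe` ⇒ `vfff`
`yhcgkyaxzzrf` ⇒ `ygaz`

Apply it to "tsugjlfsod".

Each output is the input with this applied: keep one character in every 3, starting at position 1 (positions 1st, 4th, 7th, ...).
Doing the same to "tsugjlfsod": "tgfd".

tgfd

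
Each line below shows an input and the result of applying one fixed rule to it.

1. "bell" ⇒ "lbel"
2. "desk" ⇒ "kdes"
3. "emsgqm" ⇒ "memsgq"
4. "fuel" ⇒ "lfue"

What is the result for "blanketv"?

vblanket

Looking at the pairs, the operation is to move the last character to the front.
On "blanketv" that produces "vblanket".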